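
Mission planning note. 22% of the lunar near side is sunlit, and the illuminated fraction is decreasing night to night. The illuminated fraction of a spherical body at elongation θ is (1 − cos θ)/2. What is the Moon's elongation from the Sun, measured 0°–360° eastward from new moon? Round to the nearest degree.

From f = (1 − cos θ)/2: cos θ = 1 − 2×0.22 = 0.560; arccos → 55.9°.
Since the Moon is past full (waning), take the reflex angle: θ = 360° − 55.9° = 304.1°.

304°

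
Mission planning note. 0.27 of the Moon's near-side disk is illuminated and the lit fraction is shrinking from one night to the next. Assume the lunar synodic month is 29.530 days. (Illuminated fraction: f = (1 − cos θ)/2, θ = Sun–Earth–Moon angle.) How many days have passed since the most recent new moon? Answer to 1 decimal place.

cos θ = 1 − 2f = 0.460, giving a principal value of 62.6°.
A waning Moon lies in 180°–360°, so θ = 360° − 62.6° = 297.4°.
Age = 29.530 × 297.4°/360° ≈ 24.39 days.

24.4 days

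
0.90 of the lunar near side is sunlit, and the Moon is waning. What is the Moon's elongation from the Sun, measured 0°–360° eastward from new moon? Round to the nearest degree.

From f = (1 − cos θ)/2: cos θ = 1 − 2×0.90 = -0.800; arccos → 143.1°.
Waning ⇒ past full, so θ = 360° − 143.1° = 216.9°.

217°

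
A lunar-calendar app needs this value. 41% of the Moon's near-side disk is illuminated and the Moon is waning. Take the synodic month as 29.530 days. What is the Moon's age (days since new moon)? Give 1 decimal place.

cos θ = 1 − 2f = 0.180, giving a principal value of 79.6°.
A waning Moon lies in 180°–360°, so θ = 360° − 79.6° = 280.4°.
Age = 29.530 × 280.4°/360° ≈ 23.00 days.

23.0 days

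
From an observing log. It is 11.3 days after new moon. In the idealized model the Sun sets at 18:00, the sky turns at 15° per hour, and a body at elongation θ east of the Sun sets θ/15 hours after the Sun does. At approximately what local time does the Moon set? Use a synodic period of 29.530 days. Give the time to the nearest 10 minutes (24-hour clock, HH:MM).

Elongation θ = 360° × 11.3/29.530 ≈ 137.8°.
The Moon trails the Sun by θ/15 = 137.8/15 ≈ 9.18 hours.
18:00 + 9.184 h ≈ 03:11 → 03:10 to the nearest ten minutes.

03:10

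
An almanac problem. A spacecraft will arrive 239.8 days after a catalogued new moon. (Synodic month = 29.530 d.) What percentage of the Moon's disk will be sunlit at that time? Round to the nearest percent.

14%

239.8/29.530 = 8.121 lunations, so 8 complete cycles and 3.56 d into the next.
The Moon has covered 3.56/29.530 of its cycle, so θ ≈ 360° × 3.56/29.530 = 43.4°.
cos 43.4° = 0.727, so f = (1 − 0.727)/2 = 0.137, so 14%.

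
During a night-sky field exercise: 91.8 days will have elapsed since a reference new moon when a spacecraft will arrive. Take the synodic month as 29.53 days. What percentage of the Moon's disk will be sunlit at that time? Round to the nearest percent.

Reduce mod P: 91.8 − 3×29.53 = 3.21 d into the current lunation.
Phase angle: θ = 360°·(3.21 d)/(29.53 d) = 39.1°.
With cos θ = 0.776, the lit fraction is (1 − 0.776)/2 ≈ 0.112, so 11%.

11%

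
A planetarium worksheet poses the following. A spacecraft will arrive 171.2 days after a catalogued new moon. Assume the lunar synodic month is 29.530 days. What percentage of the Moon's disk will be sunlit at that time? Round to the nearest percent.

35%

171.2 d spans 5 complete synodic months (5 × 29.530 = 147.65 d) plus 23.55 d.
Elongation θ = 360° × 23.55/29.530 ≈ 287.1°.
With cos θ = 0.294, the lit fraction is (1 − 0.294)/2 ≈ 0.353, so 35%.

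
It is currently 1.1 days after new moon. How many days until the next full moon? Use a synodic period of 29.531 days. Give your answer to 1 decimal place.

13.7 days

Full moon is 0.5 of the way through the cycle: age 0.5 × 29.531 = 14.765 d.
So 13.665 days remain (14.765 − 1.1).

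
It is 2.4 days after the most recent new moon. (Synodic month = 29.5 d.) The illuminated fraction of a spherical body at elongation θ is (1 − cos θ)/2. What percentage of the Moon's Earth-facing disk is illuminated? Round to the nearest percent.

The Moon has covered 2.4/29.5 of its cycle, so θ ≈ 360° × 2.4/29.5 = 29.3°.
With cos θ = 0.872, the lit fraction is (1 − 0.872)/2 ≈ 0.064, so 6%.

6%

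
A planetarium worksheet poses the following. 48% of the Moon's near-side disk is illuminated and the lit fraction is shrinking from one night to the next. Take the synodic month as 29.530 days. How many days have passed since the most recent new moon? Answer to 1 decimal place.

Invert f = (1 − cos θ)/2 to get cos θ = 1 − 2(0.48) = 0.040, hence θ₀ = arccos 0.040 = 87.7°.
Waning ⇒ past full, so θ = 360° − 87.7° = 272.3°.
Age = 29.530 × 272.3°/360° ≈ 22.34 days.

22.3 days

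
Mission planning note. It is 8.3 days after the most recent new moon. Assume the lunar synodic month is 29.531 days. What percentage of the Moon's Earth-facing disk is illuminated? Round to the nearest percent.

Phase angle: θ = 360°·(8.3 d)/(29.531 d) = 101.2°.
Illuminated fraction = (1 − cos 101.2°)/2 = (1 − (-0.194))/2 ≈ 0.597, so 60%.

60%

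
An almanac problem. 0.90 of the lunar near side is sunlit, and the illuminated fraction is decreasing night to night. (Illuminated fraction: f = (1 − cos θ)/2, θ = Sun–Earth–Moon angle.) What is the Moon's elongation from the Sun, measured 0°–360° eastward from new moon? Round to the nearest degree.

From f = (1 − cos θ)/2: cos θ = 1 − 2×0.90 = -0.800; arccos → 143.1°.
Since the Moon is past full (waning), take the reflex angle: θ = 360° − 143.1° = 216.9°.

217°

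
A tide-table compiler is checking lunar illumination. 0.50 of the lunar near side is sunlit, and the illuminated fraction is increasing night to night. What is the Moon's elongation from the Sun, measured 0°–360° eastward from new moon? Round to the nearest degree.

cos θ = 1 − 2f = 0.000, giving a principal value of 90.0°.
Before full moon the principal value applies: θ = 90.0°.

90°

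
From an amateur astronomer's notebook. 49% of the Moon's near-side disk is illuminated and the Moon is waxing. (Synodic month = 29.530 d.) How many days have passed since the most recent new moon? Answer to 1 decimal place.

Invert f = (1 − cos θ)/2 to get cos θ = 1 − 2(0.49) = 0.020, hence θ₀ = arccos 0.020 = 88.9°.
Waxing ⇒ before full, so θ = 88.9°.
Age = 29.530 × 88.9°/360° ≈ 7.29 days.

7.3 days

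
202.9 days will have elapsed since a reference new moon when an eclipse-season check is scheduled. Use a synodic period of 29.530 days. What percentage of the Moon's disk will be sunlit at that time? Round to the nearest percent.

Reduce mod P: 202.9 − 6×29.530 = 25.72 d into the current lunation.
The Moon has covered 25.72/29.530 of its cycle, so θ ≈ 360° × 25.72/29.530 = 313.6°.
With cos θ = 0.689, the lit fraction is (1 − 0.689)/2 ≈ 0.155, so 16%.

16%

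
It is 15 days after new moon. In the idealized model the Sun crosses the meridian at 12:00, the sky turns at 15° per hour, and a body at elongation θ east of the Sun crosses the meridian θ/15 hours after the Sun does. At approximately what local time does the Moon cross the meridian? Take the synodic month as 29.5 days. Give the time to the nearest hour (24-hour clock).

00:00

The Moon has covered 15/29.5 of its cycle, so θ ≈ 360° × 15/29.5 = 183.1°.
Delay after the Sun = 183.1° / (15°/h) ≈ 12.20 h.
12:00 + 12.20 h ≈ 00:12 → 00:00 to the nearest hour.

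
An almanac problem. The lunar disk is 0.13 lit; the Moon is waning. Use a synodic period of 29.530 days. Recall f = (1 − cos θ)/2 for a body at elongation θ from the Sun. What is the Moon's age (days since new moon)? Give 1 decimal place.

26.1 days

From f = (1 − cos θ)/2: cos θ = 1 − 2×0.13 = 0.740; arccos → 42.3°.
Since the Moon is past full (waning), take the reflex angle: θ = 360° − 42.3° = 317.7°.
Age = 29.530 × 317.7°/360° ≈ 26.06 days.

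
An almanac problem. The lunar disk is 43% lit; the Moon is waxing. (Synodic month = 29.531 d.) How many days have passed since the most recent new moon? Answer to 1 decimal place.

6.7 days

Invert f = (1 − cos θ)/2 to get cos θ = 1 − 2(0.43) = 0.140, hence θ₀ = arccos 0.140 = 82.0°.
Waxing ⇒ before full, so θ = 82.0°.
That fraction of the synodic month is 82.0/360 × 29.531 d ≈ 6.72 d.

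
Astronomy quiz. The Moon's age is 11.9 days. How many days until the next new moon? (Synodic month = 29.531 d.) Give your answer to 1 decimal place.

One full lunation from the last new moon is 29.531 d; remaining = 29.531 − 11.9 = 17.631 d.

17.6 days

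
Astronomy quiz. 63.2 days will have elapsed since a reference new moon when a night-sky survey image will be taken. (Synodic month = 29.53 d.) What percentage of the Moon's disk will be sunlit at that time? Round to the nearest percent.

63.2 d spans 2 complete synodic months (2 × 29.53 = 59.06 d) plus 4.14 d.
The Moon has covered 4.14/29.53 of its cycle, so θ ≈ 360° × 4.14/29.53 = 50.5°.
Illuminated fraction = (1 − cos 50.5°)/2 = (1 − 0.636)/2 ≈ 0.182, so 18%.

18%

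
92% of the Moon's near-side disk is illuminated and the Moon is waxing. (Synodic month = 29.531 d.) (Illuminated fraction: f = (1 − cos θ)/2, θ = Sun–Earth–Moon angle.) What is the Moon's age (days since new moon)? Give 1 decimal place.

From f = (1 − cos θ)/2: cos θ = 1 − 2×0.92 = -0.840; arccos → 147.1°.
Before full moon the principal value applies: θ = 147.1°.
That fraction of the synodic month is 147.1/360 × 29.531 d ≈ 12.07 d.

12.1 days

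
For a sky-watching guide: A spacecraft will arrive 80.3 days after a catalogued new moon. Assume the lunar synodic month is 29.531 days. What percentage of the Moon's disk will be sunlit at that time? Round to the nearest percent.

Reduce mod P: 80.3 − 2×29.531 = 21.24 d into the current lunation.
Phase angle: θ = 360°·(21.24 d)/(29.531 d) = 258.9°.
With cos θ = (-0.192), the lit fraction is (1 − (-0.192))/2 ≈ 0.596, so 60%.

60%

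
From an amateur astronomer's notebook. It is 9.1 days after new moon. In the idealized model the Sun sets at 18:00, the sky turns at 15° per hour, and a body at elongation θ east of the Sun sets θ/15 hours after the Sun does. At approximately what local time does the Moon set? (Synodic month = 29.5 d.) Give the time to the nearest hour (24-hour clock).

01:00

Elongation θ = 360° × 9.1/29.5 ≈ 111.1°.
Delay after the Sun = 111.1° / (15°/h) ≈ 7.40 h.
18:00 + 7.40 h ≈ 01:24 → 01:00 to the nearest hour.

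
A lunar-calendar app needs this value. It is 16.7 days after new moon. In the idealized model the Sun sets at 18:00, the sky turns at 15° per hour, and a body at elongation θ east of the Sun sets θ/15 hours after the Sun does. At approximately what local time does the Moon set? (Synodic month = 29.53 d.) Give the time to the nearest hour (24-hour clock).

Elongation θ = 360° × 16.7/29.53 ≈ 203.6°.
At 15° of sky rotation per hour, 203.6° corresponds to a 13.57 h lag.
18:00 + 13.57 h ≈ 07:34 → 08:00 to the nearest hour.

08:00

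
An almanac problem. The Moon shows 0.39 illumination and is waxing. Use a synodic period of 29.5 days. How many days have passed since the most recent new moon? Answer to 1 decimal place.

From f = (1 − cos θ)/2: cos θ = 1 − 2×0.39 = 0.220; arccos → 77.3°.
Waxing ⇒ before full, so θ = 77.3°.
Age = 29.5 × 77.3°/360° ≈ 6.33 days.

6.3 days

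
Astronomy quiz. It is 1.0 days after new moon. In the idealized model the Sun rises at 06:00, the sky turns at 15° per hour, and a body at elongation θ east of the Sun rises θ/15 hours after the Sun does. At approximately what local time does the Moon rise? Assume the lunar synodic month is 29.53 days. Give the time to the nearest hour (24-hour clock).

07:00

The Moon has covered 1.0/29.53 of its cycle, so θ ≈ 360° × 1.0/29.53 = 12.2°.
At 15° of sky rotation per hour, 12.2° corresponds to a 0.81 h lag.
06:00 + 0.81 h ≈ 06:49 → 07:00 to the nearest hour.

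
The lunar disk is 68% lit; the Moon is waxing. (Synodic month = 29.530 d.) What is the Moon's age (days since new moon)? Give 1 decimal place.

9.1 days

From f = (1 − cos θ)/2: cos θ = 1 − 2×0.68 = -0.360; arccos → 111.1°.
The Moon is waxing (0°–180°), so θ = 111.1° directly.
That fraction of the synodic month is 111.1/360 × 29.530 d ≈ 9.11 d.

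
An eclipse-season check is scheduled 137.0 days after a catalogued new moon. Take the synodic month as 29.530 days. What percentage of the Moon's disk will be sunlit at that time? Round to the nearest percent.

137.0/29.530 = 4.639 lunations, so 4 complete cycles and 18.88 d into the next.
Phase angle: θ = 360°·(18.88 d)/(29.530 d) = 230.2°.
cos 230.2° = (-0.641), so f = (1 − (-0.641))/2 = 0.820, so 82%.

82%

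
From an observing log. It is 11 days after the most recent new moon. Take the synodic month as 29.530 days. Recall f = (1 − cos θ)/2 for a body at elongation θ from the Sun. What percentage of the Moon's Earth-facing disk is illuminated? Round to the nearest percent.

Elongation θ = 360° × 11/29.530 ≈ 134.1°.
Illuminated fraction = (1 − cos 134.1°)/2 = (1 − (-0.696))/2 ≈ 0.848, so 85%.

85%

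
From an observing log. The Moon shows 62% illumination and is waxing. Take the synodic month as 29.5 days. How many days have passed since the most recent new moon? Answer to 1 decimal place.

8.5 days

cos θ = 1 − 2f = -0.240, giving a principal value of 103.9°.
The Moon is waxing (0°–180°), so θ = 103.9° directly.
At 360°/29.5 d per day, 103.9° corresponds to 8.51 days.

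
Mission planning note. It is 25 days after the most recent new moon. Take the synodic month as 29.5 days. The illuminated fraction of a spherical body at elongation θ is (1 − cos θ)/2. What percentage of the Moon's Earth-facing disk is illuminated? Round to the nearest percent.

21%

Elongation θ = 360° × 25/29.5 ≈ 305.1°.
With cos θ = 0.575, the lit fraction is (1 − 0.575)/2 ≈ 0.213, so 21%.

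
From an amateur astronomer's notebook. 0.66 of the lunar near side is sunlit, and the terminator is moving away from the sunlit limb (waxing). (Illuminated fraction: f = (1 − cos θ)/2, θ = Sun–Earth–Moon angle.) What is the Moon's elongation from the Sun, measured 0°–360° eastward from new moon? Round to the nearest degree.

109°

From f = (1 − cos θ)/2: cos θ = 1 − 2×0.66 = -0.320; arccos → 108.7°.
Before full moon the principal value applies: θ = 108.7°.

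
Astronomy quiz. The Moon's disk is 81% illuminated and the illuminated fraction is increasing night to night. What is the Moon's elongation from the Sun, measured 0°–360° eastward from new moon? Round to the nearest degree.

128°

From f = (1 − cos θ)/2: cos θ = 1 − 2×0.81 = -0.620; arccos → 128.3°.
Waxing ⇒ before full, so θ = 128.3°.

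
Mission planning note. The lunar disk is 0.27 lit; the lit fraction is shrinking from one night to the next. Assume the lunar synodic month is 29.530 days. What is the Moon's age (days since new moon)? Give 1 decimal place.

Invert f = (1 − cos θ)/2 to get cos θ = 1 − 2(0.27) = 0.460, hence θ₀ = arccos 0.460 = 62.6°.
Since the Moon is past full (waning), take the reflex angle: θ = 360° − 62.6° = 297.4°.
That fraction of the synodic month is 297.4/360 × 29.530 d ≈ 24.39 d.

24.4 days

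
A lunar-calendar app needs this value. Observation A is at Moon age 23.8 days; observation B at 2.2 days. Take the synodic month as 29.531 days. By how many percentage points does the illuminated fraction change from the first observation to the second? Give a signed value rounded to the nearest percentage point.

First observation: θ = 360°·23.8/29.531 = 290.1°, so f = 0.328.
Second observation: θ = 26.8°, f = 0.054.
Δf = 0.054 − 0.328 = -0.274, i.e. -27 pp.

-27 pp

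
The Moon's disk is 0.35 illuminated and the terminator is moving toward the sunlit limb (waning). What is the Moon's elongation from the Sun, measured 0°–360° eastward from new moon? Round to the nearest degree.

Invert f = (1 − cos θ)/2 to get cos θ = 1 − 2(0.35) = 0.300, hence θ₀ = arccos 0.300 = 72.5°.
A waning Moon lies in 180°–360°, so θ = 360° − 72.5° = 287.5°.

287°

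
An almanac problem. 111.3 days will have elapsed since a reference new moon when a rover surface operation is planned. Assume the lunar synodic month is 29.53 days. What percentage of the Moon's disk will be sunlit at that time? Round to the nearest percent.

111.3 d spans 3 complete synodic months (3 × 29.53 = 88.59 d) plus 22.71 d.
The Moon has covered 22.71/29.53 of its cycle, so θ ≈ 360° × 22.71/29.53 = 276.9°.
With cos θ = 0.119, the lit fraction is (1 − 0.119)/2 ≈ 0.440, so 44%.

44%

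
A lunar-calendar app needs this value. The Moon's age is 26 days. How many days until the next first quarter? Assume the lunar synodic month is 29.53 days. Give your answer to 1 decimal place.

10.9 days

First quarter is 0.25 of the way through the cycle: age 0.25 × 29.53 = 7.383 d.
This lunation's first quarter (7.383 d) has passed, so add one period: 36.913 − 26 = 10.913 days.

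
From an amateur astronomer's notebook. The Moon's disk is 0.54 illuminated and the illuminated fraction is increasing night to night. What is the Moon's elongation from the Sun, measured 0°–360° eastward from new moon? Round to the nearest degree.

95°

Invert f = (1 − cos θ)/2 to get cos θ = 1 − 2(0.54) = -0.080, hence θ₀ = arccos -0.080 = 94.6°.
The Moon is waxing (0°–180°), so θ = 94.6° directly.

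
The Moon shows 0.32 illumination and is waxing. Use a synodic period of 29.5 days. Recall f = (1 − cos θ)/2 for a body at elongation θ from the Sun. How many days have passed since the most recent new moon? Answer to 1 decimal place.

Invert f = (1 − cos θ)/2 to get cos θ = 1 − 2(0.32) = 0.360, hence θ₀ = arccos 0.360 = 68.9°.
Before full moon the principal value applies: θ = 68.9°.
That fraction of the synodic month is 68.9/360 × 29.5 d ≈ 5.65 d.

5.6 days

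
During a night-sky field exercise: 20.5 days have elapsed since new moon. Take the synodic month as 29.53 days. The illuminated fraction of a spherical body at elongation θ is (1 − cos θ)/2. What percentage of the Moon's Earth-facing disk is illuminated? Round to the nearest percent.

The Moon has covered 20.5/29.53 of its cycle, so θ ≈ 360° × 20.5/29.53 = 249.9°.
cos 249.9° = (-0.343), so f = (1 − (-0.343))/2 = 0.672, so 67%.

67%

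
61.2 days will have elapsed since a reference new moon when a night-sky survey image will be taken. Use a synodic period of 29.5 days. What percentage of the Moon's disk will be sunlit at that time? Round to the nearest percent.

Reduce mod P: 61.2 − 2×29.5 = 2.20 d into the current lunation.
The Moon has covered 2.20/29.5 of its cycle, so θ ≈ 360° × 2.20/29.5 = 26.8°.
cos 26.8° = 0.892, so f = (1 − 0.892)/2 = 0.054, so 5%.

5%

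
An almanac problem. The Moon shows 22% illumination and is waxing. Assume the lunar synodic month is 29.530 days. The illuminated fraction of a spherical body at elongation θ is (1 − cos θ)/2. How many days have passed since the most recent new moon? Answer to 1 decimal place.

Invert f = (1 − cos θ)/2 to get cos θ = 1 − 2(0.22) = 0.560, hence θ₀ = arccos 0.560 = 55.9°.
The Moon is waxing (0°–180°), so θ = 55.9° directly.
That fraction of the synodic month is 55.9/360 × 29.530 d ≈ 4.59 d.

4.6 days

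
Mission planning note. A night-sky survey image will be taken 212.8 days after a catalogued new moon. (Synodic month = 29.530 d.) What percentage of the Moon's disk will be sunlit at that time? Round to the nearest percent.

Reduce mod P: 212.8 − 7×29.530 = 6.09 d into the current lunation.
Phase angle: θ = 360°·(6.09 d)/(29.530 d) = 74.2°.
cos 74.2° = 0.272, so f = (1 − 0.272)/2 = 0.364, so 36%.

36%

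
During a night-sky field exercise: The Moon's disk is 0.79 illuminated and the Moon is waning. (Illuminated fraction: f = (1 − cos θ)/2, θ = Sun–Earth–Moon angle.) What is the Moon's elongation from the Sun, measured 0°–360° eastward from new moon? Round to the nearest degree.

Invert f = (1 − cos θ)/2 to get cos θ = 1 − 2(0.79) = -0.580, hence θ₀ = arccos -0.580 = 125.5°.
Waning ⇒ past full, so θ = 360° − 125.5° = 234.5°.

235°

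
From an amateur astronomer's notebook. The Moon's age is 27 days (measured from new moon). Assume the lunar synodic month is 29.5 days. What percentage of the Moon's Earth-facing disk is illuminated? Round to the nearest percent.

7%

Elongation θ = 360° × 27/29.5 ≈ 329.5°.
Illuminated fraction = (1 − cos 329.5°)/2 = (1 − 0.862)/2 ≈ 0.069, so 7%.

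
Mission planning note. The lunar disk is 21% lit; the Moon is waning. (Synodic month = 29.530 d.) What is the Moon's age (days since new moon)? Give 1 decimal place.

cos θ = 1 − 2f = 0.580, giving a principal value of 54.5°.
Waning ⇒ past full, so θ = 360° − 54.5° = 305.5°.
That fraction of the synodic month is 305.5/360 × 29.530 d ≈ 25.06 d.

25.1 days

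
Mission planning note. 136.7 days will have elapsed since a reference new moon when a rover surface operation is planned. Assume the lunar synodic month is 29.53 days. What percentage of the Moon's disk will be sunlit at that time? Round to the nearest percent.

84%

136.7/29.53 = 4.629 lunations, so 4 complete cycles and 18.58 d into the next.
Elongation θ = 360° × 18.58/29.53 ≈ 226.5°.
cos 226.5° = (-0.688), so f = (1 − (-0.688))/2 = 0.844, so 84%.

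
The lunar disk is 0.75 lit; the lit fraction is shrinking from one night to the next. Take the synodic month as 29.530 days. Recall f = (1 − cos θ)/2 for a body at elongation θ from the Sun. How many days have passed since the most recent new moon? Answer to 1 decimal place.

19.7 days

From f = (1 − cos θ)/2: cos θ = 1 − 2×0.75 = -0.500; arccos → 120.0°.
A waning Moon lies in 180°–360°, so θ = 360° − 120.0° = 240.0°.
At 360°/29.530 d per day, 240.0° corresponds to 19.69 days.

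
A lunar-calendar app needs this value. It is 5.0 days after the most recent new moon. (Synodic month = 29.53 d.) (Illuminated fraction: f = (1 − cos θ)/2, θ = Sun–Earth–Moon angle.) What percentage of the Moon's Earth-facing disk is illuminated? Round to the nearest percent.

26%

The Moon has covered 5.0/29.53 of its cycle, so θ ≈ 360° × 5.0/29.53 = 61.0°.
Illuminated fraction = (1 − cos 61.0°)/2 = (1 − 0.485)/2 ≈ 0.257, so 26%.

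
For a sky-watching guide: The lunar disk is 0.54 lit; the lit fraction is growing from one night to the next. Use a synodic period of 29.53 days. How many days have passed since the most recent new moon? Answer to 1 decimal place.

Invert f = (1 − cos θ)/2 to get cos θ = 1 − 2(0.54) = -0.080, hence θ₀ = arccos -0.080 = 94.6°.
Waxing ⇒ before full, so θ = 94.6°.
Age = 29.53 × 94.6°/360° ≈ 7.76 days.

7.8 days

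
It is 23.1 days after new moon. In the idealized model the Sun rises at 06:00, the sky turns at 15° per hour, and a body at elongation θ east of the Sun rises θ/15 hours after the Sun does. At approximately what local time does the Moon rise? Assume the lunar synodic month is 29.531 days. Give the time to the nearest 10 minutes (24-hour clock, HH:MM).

Phase angle: θ = 360°·(23.1 d)/(29.531 d) = 281.6°.
The Moon trails the Sun by θ/15 = 281.6/15 ≈ 18.77 hours.
06:00 + 18.773 h ≈ 00:46 → 00:50 to the nearest ten minutes.

00:50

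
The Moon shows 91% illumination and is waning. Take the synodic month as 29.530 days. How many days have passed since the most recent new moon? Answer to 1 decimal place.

17.6 days

cos θ = 1 − 2f = -0.820, giving a principal value of 145.1°.
A waning Moon lies in 180°–360°, so θ = 360° − 145.1° = 214.9°.
That fraction of the synodic month is 214.9/360 × 29.530 d ≈ 17.63 d.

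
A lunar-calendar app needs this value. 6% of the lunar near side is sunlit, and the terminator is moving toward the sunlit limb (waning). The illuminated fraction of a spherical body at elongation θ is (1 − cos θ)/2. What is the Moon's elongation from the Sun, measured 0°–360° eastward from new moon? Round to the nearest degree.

From f = (1 − cos θ)/2: cos θ = 1 − 2×0.06 = 0.880; arccos → 28.4°.
Since the Moon is past full (waning), take the reflex angle: θ = 360° − 28.4° = 331.6°.

332°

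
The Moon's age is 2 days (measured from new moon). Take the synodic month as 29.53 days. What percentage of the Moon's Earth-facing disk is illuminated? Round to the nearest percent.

Elongation θ = 360° × 2/29.53 ≈ 24.4°.
cos 24.4° = 0.911, so f = (1 − 0.911)/2 = 0.045, so 4%.

4%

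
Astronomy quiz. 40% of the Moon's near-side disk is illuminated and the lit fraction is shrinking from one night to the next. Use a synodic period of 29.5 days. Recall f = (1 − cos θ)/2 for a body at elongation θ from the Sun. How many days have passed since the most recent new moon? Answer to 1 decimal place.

From f = (1 − cos θ)/2: cos θ = 1 − 2×0.40 = 0.200; arccos → 78.5°.
Waning ⇒ past full, so θ = 360° − 78.5° = 281.5°.
At 360°/29.5 d per day, 281.5° corresponds to 23.07 days.

23.1 days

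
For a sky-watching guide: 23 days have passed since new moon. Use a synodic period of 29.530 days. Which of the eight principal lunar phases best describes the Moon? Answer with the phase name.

last quarter

θ ≈ 360° × 23/29.530 = 280°, which falls in the last quarter sector.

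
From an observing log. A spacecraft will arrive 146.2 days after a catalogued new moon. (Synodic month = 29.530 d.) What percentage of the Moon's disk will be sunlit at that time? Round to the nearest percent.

2%

Reduce mod P: 146.2 − 4×29.530 = 28.08 d into the current lunation.
Elongation θ = 360° × 28.08/29.530 ≈ 342.3°.
Illuminated fraction = (1 − cos 342.3°)/2 = (1 − 0.953)/2 ≈ 0.024, so 2%.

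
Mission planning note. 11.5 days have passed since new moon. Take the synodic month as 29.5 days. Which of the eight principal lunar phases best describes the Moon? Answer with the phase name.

θ ≈ 360° × 11.5/29.5 = 140°, which falls in the waxing gibbous sector.

waxing gibbous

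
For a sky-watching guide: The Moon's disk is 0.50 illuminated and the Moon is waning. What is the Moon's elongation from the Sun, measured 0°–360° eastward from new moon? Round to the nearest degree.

From f = (1 − cos θ)/2: cos θ = 1 − 2×0.50 = 0.000; arccos → 90.0°.
A waning Moon lies in 180°–360°, so θ = 360° − 90.0° = 270.0°.

270°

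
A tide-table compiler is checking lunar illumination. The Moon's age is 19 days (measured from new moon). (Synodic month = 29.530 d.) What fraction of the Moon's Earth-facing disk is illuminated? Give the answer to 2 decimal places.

The Moon has covered 19/29.530 of its cycle, so θ ≈ 360° × 19/29.530 = 231.6°.
With cos θ = (-0.621), the lit fraction is (1 − (-0.621))/2 ≈ 0.810.

0.81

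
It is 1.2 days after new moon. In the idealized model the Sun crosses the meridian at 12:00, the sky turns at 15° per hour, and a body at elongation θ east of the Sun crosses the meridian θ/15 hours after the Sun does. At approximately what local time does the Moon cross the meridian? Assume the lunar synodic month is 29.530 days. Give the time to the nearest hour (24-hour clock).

13:00

Phase angle: θ = 360°·(1.2 d)/(29.530 d) = 14.6°.
The Moon trails the Sun by θ/15 = 14.6/15 ≈ 0.98 hours.
12:00 + 0.98 h ≈ 12:59 → 13:00 to the nearest hour.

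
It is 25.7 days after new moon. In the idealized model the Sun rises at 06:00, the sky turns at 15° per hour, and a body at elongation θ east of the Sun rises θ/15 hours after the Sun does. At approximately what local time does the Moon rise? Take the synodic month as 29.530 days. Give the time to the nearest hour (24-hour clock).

The Moon has covered 25.7/29.530 of its cycle, so θ ≈ 360° × 25.7/29.530 = 313.3°.
Delay after the Sun = 313.3° / (15°/h) ≈ 20.89 h.
06:00 + 20.89 h ≈ 02:53 → 03:00 to the nearest hour.

03:00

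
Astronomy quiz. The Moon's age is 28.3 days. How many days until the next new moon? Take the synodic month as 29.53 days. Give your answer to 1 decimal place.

One full lunation from the last new moon is 29.53 d; remaining = 29.53 − 28.3 = 1.230 d.

1.2 days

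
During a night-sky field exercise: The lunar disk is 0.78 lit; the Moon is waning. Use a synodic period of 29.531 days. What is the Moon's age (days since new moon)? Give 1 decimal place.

From f = (1 − cos θ)/2: cos θ = 1 − 2×0.78 = -0.560; arccos → 124.1°.
Waning ⇒ past full, so θ = 360° − 124.1° = 235.9°.
That fraction of the synodic month is 235.9/360 × 29.531 d ≈ 19.35 d.

19.4 days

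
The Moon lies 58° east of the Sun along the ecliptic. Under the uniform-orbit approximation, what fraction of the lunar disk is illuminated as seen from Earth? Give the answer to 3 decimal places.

cos 58° = 0.530, so f = (1 − 0.530)/2 = 0.235.

0.235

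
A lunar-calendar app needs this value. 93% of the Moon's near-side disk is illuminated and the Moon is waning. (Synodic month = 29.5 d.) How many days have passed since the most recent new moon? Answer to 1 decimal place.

cos θ = 1 − 2f = -0.860, giving a principal value of 149.3°.
Waning ⇒ past full, so θ = 360° − 149.3° = 210.7°.
Age = 29.5 × 210.7°/360° ≈ 17.26 days.

17.3 days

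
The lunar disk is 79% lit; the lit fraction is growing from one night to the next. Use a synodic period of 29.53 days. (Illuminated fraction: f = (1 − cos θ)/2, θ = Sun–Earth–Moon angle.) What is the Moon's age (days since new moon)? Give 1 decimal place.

Invert f = (1 − cos θ)/2 to get cos θ = 1 − 2(0.79) = -0.580, hence θ₀ = arccos -0.580 = 125.5°.
Before full moon the principal value applies: θ = 125.5°.
At 360°/29.53 d per day, 125.5° corresponds to 10.29 days.

10.3 days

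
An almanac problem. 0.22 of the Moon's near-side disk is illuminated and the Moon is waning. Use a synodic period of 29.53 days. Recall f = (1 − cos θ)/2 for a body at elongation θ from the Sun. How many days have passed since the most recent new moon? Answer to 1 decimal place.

24.9 days

cos θ = 1 − 2f = 0.560, giving a principal value of 55.9°.
A waning Moon lies in 180°–360°, so θ = 360° − 55.9° = 304.1°.
At 360°/29.53 d per day, 304.1° corresponds to 24.94 days.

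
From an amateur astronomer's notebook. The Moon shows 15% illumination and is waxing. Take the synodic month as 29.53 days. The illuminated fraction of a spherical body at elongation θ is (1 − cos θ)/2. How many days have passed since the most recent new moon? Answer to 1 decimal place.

cos θ = 1 − 2f = 0.700, giving a principal value of 45.6°.
Waxing ⇒ before full, so θ = 45.6°.
Age = 29.53 × 45.6°/360° ≈ 3.74 days.

3.7 days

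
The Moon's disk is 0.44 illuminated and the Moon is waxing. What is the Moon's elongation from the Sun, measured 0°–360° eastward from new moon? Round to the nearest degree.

83°

cos θ = 1 − 2f = 0.120, giving a principal value of 83.1°.
Waxing ⇒ before full, so θ = 83.1°.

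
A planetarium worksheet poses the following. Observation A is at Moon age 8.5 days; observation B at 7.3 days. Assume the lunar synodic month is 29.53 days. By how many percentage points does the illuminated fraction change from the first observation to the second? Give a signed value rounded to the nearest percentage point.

-13 percentage points

First observation: θ = 360°·8.5/29.53 = 103.6°, so f = 0.618.
Second observation: θ = 89.0°, f = 0.491.
Δf = 0.491 − 0.618 = -0.127, i.e. -13 pp.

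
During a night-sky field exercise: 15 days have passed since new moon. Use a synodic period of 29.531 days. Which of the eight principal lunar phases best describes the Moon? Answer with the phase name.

full moon

θ ≈ 360° × 15/29.531 = 183°, which falls in the full moon sector.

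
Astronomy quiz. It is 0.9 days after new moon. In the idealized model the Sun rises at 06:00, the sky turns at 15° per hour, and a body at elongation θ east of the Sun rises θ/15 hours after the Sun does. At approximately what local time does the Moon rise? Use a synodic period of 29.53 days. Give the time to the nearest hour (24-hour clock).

The Moon has covered 0.9/29.53 of its cycle, so θ ≈ 360° × 0.9/29.53 = 11.0°.
At 15° of sky rotation per hour, 11.0° corresponds to a 0.73 h lag.
06:00 + 0.73 h ≈ 06:44 → 07:00 to the nearest hour.

07:00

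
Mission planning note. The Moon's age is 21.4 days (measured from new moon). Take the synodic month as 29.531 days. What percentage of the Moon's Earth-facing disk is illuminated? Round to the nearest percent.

The Moon has covered 21.4/29.531 of its cycle, so θ ≈ 360° × 21.4/29.531 = 260.9°.
With cos θ = (-0.159), the lit fraction is (1 − (-0.159))/2 ≈ 0.579, so 58%.

58%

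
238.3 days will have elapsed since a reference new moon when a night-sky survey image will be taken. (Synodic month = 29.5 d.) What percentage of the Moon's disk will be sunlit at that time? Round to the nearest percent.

6%

Reduce mod P: 238.3 − 8×29.5 = 2.30 d into the current lunation.
Elongation θ = 360° × 2.30/29.5 ≈ 28.1°.
With cos θ = 0.882, the lit fraction is (1 − 0.882)/2 ≈ 0.059, so 6%.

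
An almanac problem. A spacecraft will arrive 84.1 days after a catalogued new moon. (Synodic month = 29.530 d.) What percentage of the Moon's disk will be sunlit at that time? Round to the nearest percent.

Reduce mod P: 84.1 − 2×29.530 = 25.04 d into the current lunation.
Elongation θ = 360° × 25.04/29.530 ≈ 305.3°.
With cos θ = 0.577, the lit fraction is (1 − 0.577)/2 ≈ 0.211, so 21%.

21%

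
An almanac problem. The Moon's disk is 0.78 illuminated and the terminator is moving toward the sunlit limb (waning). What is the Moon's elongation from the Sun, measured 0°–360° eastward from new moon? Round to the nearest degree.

236°

From f = (1 − cos θ)/2: cos θ = 1 − 2×0.78 = -0.560; arccos → 124.1°.
Since the Moon is past full (waning), take the reflex angle: θ = 360° − 124.1° = 235.9°.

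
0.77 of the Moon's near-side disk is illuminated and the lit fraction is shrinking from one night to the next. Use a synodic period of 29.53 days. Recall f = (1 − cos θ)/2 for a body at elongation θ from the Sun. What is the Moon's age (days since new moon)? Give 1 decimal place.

Invert f = (1 − cos θ)/2 to get cos θ = 1 − 2(0.77) = -0.540, hence θ₀ = arccos -0.540 = 122.7°.
Since the Moon is past full (waning), take the reflex angle: θ = 360° − 122.7° = 237.3°.
Age = 29.53 × 237.3°/360° ≈ 19.47 days.

19.5 days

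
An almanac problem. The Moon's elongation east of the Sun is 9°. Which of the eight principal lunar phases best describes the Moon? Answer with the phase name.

new moon

The new moon sector spans roughly -22°–22°; 9° falls inside it.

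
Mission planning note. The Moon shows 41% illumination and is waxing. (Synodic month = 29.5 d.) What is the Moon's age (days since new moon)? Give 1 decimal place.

6.5 days

cos θ = 1 − 2f = 0.180, giving a principal value of 79.6°.
Waxing ⇒ before full, so θ = 79.6°.
That fraction of the synodic month is 79.6/360 × 29.5 d ≈ 6.53 d.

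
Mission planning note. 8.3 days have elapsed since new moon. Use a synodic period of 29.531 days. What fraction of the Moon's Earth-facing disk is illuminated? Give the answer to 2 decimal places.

0.60

Phase angle: θ = 360°·(8.3 d)/(29.531 d) = 101.2°.
Illuminated fraction = (1 − cos 101.2°)/2 = (1 − (-0.194))/2 ≈ 0.597.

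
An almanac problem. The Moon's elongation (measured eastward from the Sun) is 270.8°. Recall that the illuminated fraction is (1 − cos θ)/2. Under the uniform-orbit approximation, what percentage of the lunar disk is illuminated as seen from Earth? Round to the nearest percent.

Half-versine of 270.8°: (1 − 0.014)/2 = 0.493, i.e. 49%.

49%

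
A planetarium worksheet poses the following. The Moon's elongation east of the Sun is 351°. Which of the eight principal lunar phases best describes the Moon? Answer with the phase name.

new moon

351° lies in the new moon sector of the 8-phase cycle.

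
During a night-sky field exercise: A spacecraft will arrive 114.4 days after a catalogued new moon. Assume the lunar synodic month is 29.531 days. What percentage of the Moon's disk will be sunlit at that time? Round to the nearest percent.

114.4/29.531 = 3.874 lunations, so 3 complete cycles and 25.81 d into the next.
Elongation θ = 360° × 25.81/29.531 ≈ 314.6°.
Illuminated fraction = (1 − cos 314.6°)/2 = (1 − 0.702)/2 ≈ 0.149, so 15%.

15%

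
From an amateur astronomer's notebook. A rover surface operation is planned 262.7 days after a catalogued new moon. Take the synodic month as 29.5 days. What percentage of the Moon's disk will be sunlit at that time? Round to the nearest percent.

9%

262.7 d spans 8 complete synodic months (8 × 29.5 = 236.00 d) plus 26.70 d.
Elongation θ = 360° × 26.70/29.5 ≈ 325.8°.
cos 325.8° = 0.827, so f = (1 − 0.827)/2 = 0.086, so 9%.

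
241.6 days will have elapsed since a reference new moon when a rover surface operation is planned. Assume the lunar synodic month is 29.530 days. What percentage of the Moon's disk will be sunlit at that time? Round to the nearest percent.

Reduce mod P: 241.6 − 8×29.530 = 5.36 d into the current lunation.
Phase angle: θ = 360°·(5.36 d)/(29.530 d) = 65.3°.
With cos θ = 0.417, the lit fraction is (1 − 0.417)/2 ≈ 0.291, so 29%.

29%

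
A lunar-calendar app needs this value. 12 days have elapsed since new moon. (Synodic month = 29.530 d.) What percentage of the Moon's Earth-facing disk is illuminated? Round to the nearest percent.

92%

Elongation θ = 360° × 12/29.530 ≈ 146.3°.
Illuminated fraction = (1 − cos 146.3°)/2 = (1 − (-0.832))/2 ≈ 0.916, so 92%.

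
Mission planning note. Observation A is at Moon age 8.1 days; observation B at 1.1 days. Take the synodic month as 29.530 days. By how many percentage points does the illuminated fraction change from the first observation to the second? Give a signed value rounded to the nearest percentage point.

-56 pp

θ₁ = 360° × 8.1/29.530 = 98.7°, f₁ = (1 − cos θ₁)/2 = 0.576.
θ₂ = 360° × 1.1/29.530 = 13.4°, f₂ = (1 − cos θ₂)/2 = 0.014.
Change = f₂ − f₁ = -0.562 → -56 percentage points.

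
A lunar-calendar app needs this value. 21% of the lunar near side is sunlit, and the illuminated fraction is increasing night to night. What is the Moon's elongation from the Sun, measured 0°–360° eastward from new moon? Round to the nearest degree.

55°

cos θ = 1 − 2f = 0.580, giving a principal value of 54.5°.
Waxing ⇒ before full, so θ = 54.5°.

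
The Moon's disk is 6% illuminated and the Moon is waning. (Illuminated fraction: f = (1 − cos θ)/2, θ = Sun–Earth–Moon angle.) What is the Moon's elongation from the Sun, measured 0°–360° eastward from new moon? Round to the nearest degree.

From f = (1 − cos θ)/2: cos θ = 1 − 2×0.06 = 0.880; arccos → 28.4°.
Waning ⇒ past full, so θ = 360° − 28.4° = 331.6°.

332°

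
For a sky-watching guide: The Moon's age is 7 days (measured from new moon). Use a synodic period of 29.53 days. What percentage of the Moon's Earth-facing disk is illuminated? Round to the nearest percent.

46%

Elongation θ = 360° × 7/29.53 ≈ 85.3°.
cos 85.3° = 0.081, so f = (1 − 0.081)/2 = 0.459, so 46%.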